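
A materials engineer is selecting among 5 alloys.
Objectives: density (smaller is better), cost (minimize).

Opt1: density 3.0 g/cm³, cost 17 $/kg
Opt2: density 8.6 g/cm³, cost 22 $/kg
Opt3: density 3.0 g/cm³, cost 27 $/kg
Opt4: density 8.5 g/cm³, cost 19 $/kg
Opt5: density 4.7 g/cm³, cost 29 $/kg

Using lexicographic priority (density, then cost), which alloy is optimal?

Opt1

First minimize density: best is 3.0, kept {Opt1, Opt3}.
Then minimize cost: best is 17, kept {Opt1}.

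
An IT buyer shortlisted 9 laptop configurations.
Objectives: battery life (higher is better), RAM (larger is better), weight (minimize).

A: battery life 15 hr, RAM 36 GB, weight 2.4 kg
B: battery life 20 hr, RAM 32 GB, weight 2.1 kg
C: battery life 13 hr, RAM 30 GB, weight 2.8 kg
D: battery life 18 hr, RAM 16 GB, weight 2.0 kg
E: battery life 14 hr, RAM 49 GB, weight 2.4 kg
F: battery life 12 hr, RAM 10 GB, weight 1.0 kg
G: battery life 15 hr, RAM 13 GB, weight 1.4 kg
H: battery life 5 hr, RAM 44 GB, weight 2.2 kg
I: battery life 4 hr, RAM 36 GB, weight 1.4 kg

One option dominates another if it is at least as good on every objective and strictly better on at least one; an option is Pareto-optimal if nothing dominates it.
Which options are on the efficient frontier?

A, B, D, E, F, G, H, I

A: not dominated.
B: not dominated (best battery life).
C: dominated by A (battery life 15≥13, RAM 36≥30, weight 2.4≤2.8).
D: not dominated.
E: not dominated (best RAM).
F: not dominated (best weight).
G: not dominated.
H: not dominated.
I: not dominated.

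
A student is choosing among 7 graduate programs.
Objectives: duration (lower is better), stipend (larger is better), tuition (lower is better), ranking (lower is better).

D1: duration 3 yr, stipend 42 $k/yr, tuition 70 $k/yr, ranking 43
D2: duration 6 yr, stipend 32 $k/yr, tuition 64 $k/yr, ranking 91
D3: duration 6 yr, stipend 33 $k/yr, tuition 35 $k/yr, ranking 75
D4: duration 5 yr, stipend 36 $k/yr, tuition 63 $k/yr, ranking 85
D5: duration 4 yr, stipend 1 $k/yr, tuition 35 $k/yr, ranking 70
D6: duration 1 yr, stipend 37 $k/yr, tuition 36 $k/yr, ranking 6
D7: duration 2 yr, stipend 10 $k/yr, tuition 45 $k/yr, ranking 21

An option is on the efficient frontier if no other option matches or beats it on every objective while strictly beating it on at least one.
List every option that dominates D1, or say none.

none

D2: worse on duration (6 vs 3).
D3: worse on duration (6 vs 3).
D4: worse on duration (5 vs 3).
D5: worse on duration (4 vs 3).
D6: worse on stipend (37 vs 42).
D7: worse on stipend (10 vs 42).
No option dominates D1.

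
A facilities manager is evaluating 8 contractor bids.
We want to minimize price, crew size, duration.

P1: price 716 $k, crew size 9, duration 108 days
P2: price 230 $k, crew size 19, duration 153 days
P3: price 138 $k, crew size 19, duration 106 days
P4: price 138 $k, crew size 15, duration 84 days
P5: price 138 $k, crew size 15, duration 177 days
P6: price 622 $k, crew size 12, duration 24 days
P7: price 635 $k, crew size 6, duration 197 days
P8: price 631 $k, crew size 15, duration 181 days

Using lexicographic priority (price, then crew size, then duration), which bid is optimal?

P4

First minimize price: best is 138, kept {P3, P4, P5}.
Then minimize crew size: best is 15, kept {P4, P5}.
Then minimize duration: best is 84, kept {P4}.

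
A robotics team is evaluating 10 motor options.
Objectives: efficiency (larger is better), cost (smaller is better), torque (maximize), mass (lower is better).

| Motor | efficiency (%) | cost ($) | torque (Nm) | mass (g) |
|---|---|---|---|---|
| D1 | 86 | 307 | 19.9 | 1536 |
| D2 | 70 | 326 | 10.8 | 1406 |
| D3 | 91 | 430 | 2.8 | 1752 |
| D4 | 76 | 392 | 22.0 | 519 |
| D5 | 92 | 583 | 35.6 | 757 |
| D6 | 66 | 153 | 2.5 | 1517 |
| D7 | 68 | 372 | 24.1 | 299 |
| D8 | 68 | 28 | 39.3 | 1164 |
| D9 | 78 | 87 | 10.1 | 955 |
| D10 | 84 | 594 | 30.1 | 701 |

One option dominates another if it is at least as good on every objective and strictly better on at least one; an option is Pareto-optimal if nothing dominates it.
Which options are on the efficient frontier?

D1, D2, D3, D4, D5, D7, D8, D9, D10

D1: not dominated.
D2: not dominated.
D3: not dominated.
D4: not dominated.
D5: not dominated (best efficiency).
D6: dominated by D8 (efficiency 68≥66, cost 28≤153, torque 39.3≥2.5, mass 1164≤1517).
D7: not dominated (best mass).
D8: not dominated (best cost).
D9: not dominated.
D10: not dominated.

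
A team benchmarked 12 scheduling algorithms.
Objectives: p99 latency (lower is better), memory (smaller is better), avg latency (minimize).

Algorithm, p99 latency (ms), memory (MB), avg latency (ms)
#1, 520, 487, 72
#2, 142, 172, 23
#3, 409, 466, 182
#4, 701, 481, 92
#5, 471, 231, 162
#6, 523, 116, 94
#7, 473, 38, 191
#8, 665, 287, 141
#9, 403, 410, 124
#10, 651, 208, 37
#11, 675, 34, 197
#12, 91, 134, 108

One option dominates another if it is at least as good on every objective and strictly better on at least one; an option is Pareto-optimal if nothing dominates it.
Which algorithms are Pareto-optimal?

#2, #6, #7, #11, #12

#1: dominated by #2 (p99 latency 142≤520, memory 172≤487, avg latency 23≤72).
#2: not dominated (best avg latency).
#3: dominated by #2 (p99 latency 142≤409, memory 172≤466, avg latency 23≤182).
#4: dominated by #2 (p99 latency 142≤701, memory 172≤481, avg latency 23≤92).
#5: dominated by #2 (p99 latency 142≤471, memory 172≤231, avg latency 23≤162).
#6: not dominated.
#7: not dominated.
#8: dominated by #2 (p99 latency 142≤665, memory 172≤287, avg latency 23≤141).
#9: dominated by #2 (p99 latency 142≤403, memory 172≤410, avg latency 23≤124).
#10: dominated by #2 (p99 latency 142≤651, memory 172≤208, avg latency 23≤37).
#11: not dominated (best memory).
#12: not dominated (best p99 latency).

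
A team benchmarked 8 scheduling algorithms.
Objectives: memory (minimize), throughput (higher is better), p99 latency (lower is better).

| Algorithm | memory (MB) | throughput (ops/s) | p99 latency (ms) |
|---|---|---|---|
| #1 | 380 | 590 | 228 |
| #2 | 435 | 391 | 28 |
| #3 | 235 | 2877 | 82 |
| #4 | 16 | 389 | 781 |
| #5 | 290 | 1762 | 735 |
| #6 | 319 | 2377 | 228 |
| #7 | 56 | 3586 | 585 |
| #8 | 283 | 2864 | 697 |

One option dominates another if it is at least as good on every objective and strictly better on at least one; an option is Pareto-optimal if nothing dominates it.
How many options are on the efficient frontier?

4

#1: dominated by #3 (memory 235≤380, throughput 2877≥590, p99 latency 82≤228).
#2: not dominated (best p99 latency).
#3: not dominated.
#4: not dominated (best memory).
#5: dominated by #3 (memory 235≤290, throughput 2877≥1762, p99 latency 82≤735).
#6: dominated by #3 (memory 235≤319, throughput 2877≥2377, p99 latency 82≤228).
#7: not dominated (best throughput).
#8: dominated by #3 (memory 235≤283, throughput 2877≥2864, p99 latency 82≤697).
Pareto-optimal: #2, #3, #4, #7 → 4.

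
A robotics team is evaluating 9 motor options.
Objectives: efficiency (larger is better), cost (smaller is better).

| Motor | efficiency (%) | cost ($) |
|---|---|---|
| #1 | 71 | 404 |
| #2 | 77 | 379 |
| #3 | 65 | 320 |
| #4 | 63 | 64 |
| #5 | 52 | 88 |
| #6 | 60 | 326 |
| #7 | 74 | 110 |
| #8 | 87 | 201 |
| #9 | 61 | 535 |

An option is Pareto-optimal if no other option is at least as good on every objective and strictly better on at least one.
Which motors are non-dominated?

#1: dominated by #2 (efficiency 77≥71, cost 379≤404).
#2: dominated by #8 (efficiency 87≥77, cost 201≤379).
#3: dominated by #7 (efficiency 74≥65, cost 110≤320).
#4: not dominated (best cost).
#5: dominated by #4 (efficiency 63≥52, cost 64≤88).
#6: dominated by #3 (efficiency 65≥60, cost 320≤326).
#7: not dominated.
#8: not dominated (best efficiency).
#9: dominated by #1 (efficiency 71≥61, cost 404≤535).

#4, #7, #8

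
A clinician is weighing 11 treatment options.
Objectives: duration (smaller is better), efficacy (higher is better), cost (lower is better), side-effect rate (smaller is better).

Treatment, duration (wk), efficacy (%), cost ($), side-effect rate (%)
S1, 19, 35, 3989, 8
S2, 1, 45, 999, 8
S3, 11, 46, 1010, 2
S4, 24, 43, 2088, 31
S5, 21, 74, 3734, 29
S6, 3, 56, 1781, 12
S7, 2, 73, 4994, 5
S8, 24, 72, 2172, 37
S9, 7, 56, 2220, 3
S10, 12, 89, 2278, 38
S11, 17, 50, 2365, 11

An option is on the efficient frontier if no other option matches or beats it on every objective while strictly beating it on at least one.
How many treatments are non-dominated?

8

S1: dominated by S2 (duration 1≤19, efficacy 45≥35, cost 999≤3989, side-effect rate 8≤8).
S2: not dominated (best duration).
S3: not dominated (best side-effect rate).
S4: dominated by S2 (duration 1≤24, efficacy 45≥43, cost 999≤2088, side-effect rate 8≤31).
S5: not dominated.
S6: not dominated.
S7: not dominated.
S8: not dominated.
S9: not dominated.
S10: not dominated (best efficacy).
S11: dominated by S9 (duration 7≤17, efficacy 56≥50, cost 2220≤2365, side-effect rate 3≤11).
Pareto-optimal: S2, S3, S5, S6, S7, S8, S9, S10 → 8.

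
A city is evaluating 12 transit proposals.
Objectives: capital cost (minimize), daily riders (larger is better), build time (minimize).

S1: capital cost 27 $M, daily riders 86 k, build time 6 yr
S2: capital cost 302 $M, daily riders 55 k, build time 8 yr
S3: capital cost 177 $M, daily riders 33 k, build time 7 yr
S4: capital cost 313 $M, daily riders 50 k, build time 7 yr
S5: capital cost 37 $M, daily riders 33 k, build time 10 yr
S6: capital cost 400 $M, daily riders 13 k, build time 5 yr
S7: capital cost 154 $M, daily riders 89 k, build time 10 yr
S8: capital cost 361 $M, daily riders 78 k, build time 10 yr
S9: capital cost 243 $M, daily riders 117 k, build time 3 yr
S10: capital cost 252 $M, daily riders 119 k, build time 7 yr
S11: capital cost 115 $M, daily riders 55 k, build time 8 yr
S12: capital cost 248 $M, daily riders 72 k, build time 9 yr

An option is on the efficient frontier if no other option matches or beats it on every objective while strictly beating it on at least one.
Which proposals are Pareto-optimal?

S1, S7, S9, S10

S1: not dominated (best capital cost).
S2: dominated by S1 (capital cost 27≤302, daily riders 86≥55, build time 6≤8).
S3: dominated by S1 (capital cost 27≤177, daily riders 86≥33, build time 6≤7).
S4: dominated by S1 (capital cost 27≤313, daily riders 86≥50, build time 6≤7).
S5: dominated by S1 (capital cost 27≤37, daily riders 86≥33, build time 6≤10).
S6: dominated by S9 (capital cost 243≤400, daily riders 117≥13, build time 3≤5).
S7: not dominated.
S8: dominated by S1 (capital cost 27≤361, daily riders 86≥78, build time 6≤10).
S9: not dominated (best build time).
S10: not dominated (best daily riders).
S11: dominated by S1 (capital cost 27≤115, daily riders 86≥55, build time 6≤8).
S12: dominated by S1 (capital cost 27≤248, daily riders 86≥72, build time 6≤9).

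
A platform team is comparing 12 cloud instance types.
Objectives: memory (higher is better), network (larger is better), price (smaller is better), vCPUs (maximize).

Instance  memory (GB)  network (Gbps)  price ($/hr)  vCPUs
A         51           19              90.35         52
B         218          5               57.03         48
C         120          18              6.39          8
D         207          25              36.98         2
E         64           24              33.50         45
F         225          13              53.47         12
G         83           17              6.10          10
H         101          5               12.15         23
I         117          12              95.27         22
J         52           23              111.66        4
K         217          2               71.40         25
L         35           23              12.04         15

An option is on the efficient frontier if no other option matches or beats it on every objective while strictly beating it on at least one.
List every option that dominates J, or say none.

E

E: memory 64≥52, network 24≥23, price 33.50≤111.66, vCPUs 45≥4 — dominates J.
Others (A, B, C, D, F, G, H, I, K, L) are each worse than J on at least one objective.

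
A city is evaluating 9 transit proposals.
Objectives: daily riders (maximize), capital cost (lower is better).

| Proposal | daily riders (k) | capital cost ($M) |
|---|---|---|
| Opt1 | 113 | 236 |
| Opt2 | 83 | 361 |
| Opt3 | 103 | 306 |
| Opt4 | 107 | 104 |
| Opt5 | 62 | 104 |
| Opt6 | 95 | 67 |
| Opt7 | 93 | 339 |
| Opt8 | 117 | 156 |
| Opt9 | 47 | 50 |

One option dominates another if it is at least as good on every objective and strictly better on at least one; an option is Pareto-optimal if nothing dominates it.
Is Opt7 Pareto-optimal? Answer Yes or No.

Opt1 vs Opt7: daily riders 113≥93, capital cost 236≤339 — Opt1 is at least as good on every objective and strictly better on at least one, so Opt1 dominates Opt7.

No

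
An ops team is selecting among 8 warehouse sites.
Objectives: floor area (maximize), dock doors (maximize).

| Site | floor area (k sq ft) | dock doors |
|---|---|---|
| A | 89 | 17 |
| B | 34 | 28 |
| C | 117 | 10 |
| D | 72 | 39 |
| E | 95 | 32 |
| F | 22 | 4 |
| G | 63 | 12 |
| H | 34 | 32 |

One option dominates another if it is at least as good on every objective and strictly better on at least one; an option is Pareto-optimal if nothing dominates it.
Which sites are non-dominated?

A: dominated by E (floor area 95≥89, dock doors 32≥17).
B: dominated by D (floor area 72≥34, dock doors 39≥28).
C: not dominated (best floor area).
D: not dominated (best dock doors).
E: not dominated.
F: dominated by A (floor area 89≥22, dock doors 17≥4).
G: dominated by A (floor area 89≥63, dock doors 17≥12).
H: dominated by D (floor area 72≥34, dock doors 39≥32).

C, D, E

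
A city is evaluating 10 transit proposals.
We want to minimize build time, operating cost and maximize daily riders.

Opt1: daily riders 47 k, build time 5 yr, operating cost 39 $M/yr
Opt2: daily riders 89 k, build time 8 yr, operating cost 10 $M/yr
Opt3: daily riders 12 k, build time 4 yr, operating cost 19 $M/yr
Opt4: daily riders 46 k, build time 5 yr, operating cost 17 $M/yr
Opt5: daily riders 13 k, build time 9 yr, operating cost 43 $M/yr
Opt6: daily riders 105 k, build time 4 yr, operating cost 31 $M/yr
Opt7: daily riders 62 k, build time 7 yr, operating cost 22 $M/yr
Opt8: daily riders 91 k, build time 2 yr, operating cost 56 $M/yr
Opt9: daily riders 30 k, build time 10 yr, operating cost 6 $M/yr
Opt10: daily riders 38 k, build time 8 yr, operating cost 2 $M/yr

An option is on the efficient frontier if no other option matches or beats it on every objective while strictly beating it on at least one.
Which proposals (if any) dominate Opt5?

Opt1: daily riders 47≥13, build time 5≤9, operating cost 39≤43 — dominates Opt5.
Opt2: daily riders 89≥13, build time 8≤9, operating cost 10≤43 — dominates Opt5.
Opt4: daily riders 46≥13, build time 5≤9, operating cost 17≤43 — dominates Opt5.
Opt6: daily riders 105≥13, build time 4≤9, operating cost 31≤43 — dominates Opt5.
Opt7: daily riders 62≥13, build time 7≤9, operating cost 22≤43 — dominates Opt5.
Opt10: daily riders 38≥13, build time 8≤9, operating cost 2≤43 — dominates Opt5.
Others (Opt3, Opt8, Opt9) are each worse than Opt5 on at least one objective.

Opt1, Opt2, Opt4, Opt6, Opt7, Opt10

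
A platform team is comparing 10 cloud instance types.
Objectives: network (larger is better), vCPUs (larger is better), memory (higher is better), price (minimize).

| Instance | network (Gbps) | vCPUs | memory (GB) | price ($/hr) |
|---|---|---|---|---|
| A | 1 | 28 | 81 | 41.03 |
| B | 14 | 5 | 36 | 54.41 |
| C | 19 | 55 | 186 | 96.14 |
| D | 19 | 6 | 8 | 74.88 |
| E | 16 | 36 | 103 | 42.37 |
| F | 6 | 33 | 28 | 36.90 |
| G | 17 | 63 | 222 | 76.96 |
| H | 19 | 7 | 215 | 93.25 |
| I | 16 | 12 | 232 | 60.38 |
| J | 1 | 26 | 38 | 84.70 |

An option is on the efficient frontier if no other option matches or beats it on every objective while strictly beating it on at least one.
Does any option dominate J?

Yes

A vs J: network 1≥1, vCPUs 28≥26, memory 81≥38, price 41.03≤84.70 — A is at least as good on every objective and strictly better on at least one, so A dominates J.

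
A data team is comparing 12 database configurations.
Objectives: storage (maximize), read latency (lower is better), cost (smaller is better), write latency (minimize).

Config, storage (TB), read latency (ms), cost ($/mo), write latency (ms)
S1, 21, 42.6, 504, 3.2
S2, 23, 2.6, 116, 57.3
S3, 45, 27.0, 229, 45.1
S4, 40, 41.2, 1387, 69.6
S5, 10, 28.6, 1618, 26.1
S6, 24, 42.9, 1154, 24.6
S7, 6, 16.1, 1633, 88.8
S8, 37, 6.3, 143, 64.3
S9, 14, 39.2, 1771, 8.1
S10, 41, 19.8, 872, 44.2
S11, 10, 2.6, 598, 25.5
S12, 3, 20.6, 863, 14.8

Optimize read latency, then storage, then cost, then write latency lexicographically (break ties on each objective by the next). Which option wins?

S2

First minimize read latency: best is 2.6, kept {S2, S11}.
Then maximize storage: best is 23, kept {S2}.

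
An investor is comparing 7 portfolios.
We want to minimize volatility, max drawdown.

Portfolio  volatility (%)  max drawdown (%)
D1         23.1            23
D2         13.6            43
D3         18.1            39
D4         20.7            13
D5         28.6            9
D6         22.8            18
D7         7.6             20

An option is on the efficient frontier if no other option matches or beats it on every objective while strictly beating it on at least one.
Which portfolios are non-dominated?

D4, D5, D7

D1: dominated by D4 (volatility 20.7≤23.1, max drawdown 13≤23).
D2: dominated by D7 (volatility 7.6≤13.6, max drawdown 20≤43).
D3: dominated by D7 (volatility 7.6≤18.1, max drawdown 20≤39).
D4: not dominated.
D5: not dominated (best max drawdown).
D6: dominated by D4 (volatility 20.7≤22.8, max drawdown 13≤18).
D7: not dominated (best volatility).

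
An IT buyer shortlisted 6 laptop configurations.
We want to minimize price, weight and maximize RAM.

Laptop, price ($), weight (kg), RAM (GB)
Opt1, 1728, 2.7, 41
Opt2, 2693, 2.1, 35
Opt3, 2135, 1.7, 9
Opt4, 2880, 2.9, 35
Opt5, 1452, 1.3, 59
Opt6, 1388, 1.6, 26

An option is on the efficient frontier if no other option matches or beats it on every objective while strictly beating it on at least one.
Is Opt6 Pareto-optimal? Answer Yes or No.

Opt1: worse on price (1728 vs 1388).
Opt2: worse on price (2693 vs 1388).
Opt3: worse on price (2135 vs 1388).
Opt4: worse on price (2880 vs 1388).
Opt5: worse on price (1452 vs 1388).
No option is at least as good as Opt6 on every objective and strictly better on one.

Yes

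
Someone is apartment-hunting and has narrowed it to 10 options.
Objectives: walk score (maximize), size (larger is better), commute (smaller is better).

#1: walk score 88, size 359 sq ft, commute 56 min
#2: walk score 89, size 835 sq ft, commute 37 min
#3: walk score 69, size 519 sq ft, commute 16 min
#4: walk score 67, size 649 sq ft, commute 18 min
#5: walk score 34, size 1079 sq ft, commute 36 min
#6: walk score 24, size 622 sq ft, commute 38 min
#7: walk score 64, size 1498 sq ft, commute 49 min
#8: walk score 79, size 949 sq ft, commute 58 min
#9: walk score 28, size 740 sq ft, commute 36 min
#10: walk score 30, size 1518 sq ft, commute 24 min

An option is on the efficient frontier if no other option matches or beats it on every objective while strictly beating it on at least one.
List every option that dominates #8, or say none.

#1: worse on size (359 vs 949).
#2: worse on size (835 vs 949).
#3: worse on walk score (69 vs 79).
#4: worse on walk score (67 vs 79).
#5: worse on walk score (34 vs 79).
#6: worse on walk score (24 vs 79).
#7: worse on walk score (64 vs 79).
#9: worse on walk score (28 vs 79).
#10: worse on walk score (30 vs 79).
No option dominates #8.

none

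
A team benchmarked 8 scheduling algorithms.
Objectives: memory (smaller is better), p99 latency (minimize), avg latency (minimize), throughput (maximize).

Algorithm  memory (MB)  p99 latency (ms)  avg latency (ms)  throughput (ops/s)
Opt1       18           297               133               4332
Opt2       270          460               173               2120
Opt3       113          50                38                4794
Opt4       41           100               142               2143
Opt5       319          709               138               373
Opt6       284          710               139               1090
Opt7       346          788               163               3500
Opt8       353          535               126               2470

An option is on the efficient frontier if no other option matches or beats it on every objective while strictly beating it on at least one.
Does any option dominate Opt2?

Opt1 vs Opt2: memory 18≤270, p99 latency 297≤460, avg latency 133≤173, throughput 4332≥2120 — Opt1 is at least as good on every objective and strictly better on at least one, so Opt1 dominates Opt2.

Yes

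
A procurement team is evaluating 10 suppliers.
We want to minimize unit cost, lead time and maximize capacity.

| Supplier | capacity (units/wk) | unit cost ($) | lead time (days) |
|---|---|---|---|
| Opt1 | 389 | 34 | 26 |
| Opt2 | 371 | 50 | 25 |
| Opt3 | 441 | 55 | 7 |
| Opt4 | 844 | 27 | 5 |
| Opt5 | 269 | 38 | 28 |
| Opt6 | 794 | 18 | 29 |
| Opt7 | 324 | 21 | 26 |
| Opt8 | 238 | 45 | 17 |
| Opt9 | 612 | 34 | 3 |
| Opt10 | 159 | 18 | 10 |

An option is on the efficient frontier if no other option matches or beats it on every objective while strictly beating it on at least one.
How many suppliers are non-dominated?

Opt1: dominated by Opt4 (capacity 844≥389, unit cost 27≤34, lead time 5≤26).
Opt2: dominated by Opt4 (capacity 844≥371, unit cost 27≤50, lead time 5≤25).
Opt3: dominated by Opt4 (capacity 844≥441, unit cost 27≤55, lead time 5≤7).
Opt4: not dominated (best capacity).
Opt5: dominated by Opt1 (capacity 389≥269, unit cost 34≤38, lead time 26≤28).
Opt6: not dominated.
Opt7: not dominated.
Opt8: dominated by Opt4 (capacity 844≥238, unit cost 27≤45, lead time 5≤17).
Opt9: not dominated (best lead time).
Opt10: not dominated.
Pareto-optimal: Opt4, Opt6, Opt7, Opt9, Opt10 → 5.

5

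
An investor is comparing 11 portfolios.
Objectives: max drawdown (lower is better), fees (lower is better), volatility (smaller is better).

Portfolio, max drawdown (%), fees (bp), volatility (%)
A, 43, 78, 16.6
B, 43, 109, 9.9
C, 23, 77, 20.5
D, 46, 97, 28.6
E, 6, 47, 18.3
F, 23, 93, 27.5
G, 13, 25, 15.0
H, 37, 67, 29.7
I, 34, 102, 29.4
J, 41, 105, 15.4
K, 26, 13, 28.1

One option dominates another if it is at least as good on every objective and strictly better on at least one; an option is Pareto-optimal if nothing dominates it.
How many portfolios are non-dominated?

A: dominated by G (max drawdown 13≤43, fees 25≤78, volatility 15.0≤16.6).
B: not dominated (best volatility).
C: dominated by E (max drawdown 6≤23, fees 47≤77, volatility 18.3≤20.5).
D: dominated by A (max drawdown 43≤46, fees 78≤97, volatility 16.6≤28.6).
E: not dominated (best max drawdown).
F: dominated by C (max drawdown 23≤23, fees 77≤93, volatility 20.5≤27.5).
G: not dominated.
H: dominated by E (max drawdown 6≤37, fees 47≤67, volatility 18.3≤29.7).
I: dominated by C (max drawdown 23≤34, fees 77≤102, volatility 20.5≤29.4).
J: dominated by G (max drawdown 13≤41, fees 25≤105, volatility 15.0≤15.4).
K: not dominated (best fees).
Pareto-optimal: B, E, G, K → 4.

4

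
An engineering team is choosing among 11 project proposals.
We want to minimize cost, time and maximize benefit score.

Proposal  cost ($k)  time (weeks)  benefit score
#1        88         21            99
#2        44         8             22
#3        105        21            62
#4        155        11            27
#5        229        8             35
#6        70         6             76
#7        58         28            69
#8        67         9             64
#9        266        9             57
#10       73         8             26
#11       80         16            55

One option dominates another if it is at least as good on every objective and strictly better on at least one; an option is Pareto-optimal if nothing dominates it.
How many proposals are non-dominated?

#1: not dominated (best benefit score).
#2: not dominated (best cost).
#3: dominated by #1 (cost 88≤105, time 21≤21, benefit score 99≥62).
#4: dominated by #6 (cost 70≤155, time 6≤11, benefit score 76≥27).
#5: dominated by #6 (cost 70≤229, time 6≤8, benefit score 76≥35).
#6: not dominated (best time).
#7: not dominated.
#8: not dominated.
#9: dominated by #6 (cost 70≤266, time 6≤9, benefit score 76≥57).
#10: dominated by #6 (cost 70≤73, time 6≤8, benefit score 76≥26).
#11: dominated by #6 (cost 70≤80, time 6≤16, benefit score 76≥55).
Pareto-optimal: #1, #2, #6, #7, #8 → 5.

5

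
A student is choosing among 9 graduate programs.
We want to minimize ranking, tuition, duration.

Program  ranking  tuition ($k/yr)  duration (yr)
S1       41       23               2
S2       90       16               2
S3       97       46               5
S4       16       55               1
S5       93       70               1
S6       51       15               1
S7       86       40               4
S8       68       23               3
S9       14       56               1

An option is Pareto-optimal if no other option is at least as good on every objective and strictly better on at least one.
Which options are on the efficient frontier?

S1, S4, S6, S9

S1: not dominated.
S2: dominated by S6 (ranking 51≤90, tuition 15≤16, duration 1≤2).
S3: dominated by S1 (ranking 41≤97, tuition 23≤46, duration 2≤5).
S4: not dominated.
S5: dominated by S4 (ranking 16≤93, tuition 55≤70, duration 1≤1).
S6: not dominated (best tuition).
S7: dominated by S1 (ranking 41≤86, tuition 23≤40, duration 2≤4).
S8: dominated by S1 (ranking 41≤68, tuition 23≤23, duration 2≤3).
S9: not dominated (best ranking).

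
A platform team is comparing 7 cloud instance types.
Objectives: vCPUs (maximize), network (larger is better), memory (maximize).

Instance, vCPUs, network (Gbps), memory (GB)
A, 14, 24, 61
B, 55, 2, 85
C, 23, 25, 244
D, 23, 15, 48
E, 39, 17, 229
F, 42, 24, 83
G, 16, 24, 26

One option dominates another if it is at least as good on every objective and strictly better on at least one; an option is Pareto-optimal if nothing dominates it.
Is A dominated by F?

Yes

F vs A: vCPUs 42≥14, network 24≥24, memory 83≥61 — F is at least as good on every objective with at least one strict improvement.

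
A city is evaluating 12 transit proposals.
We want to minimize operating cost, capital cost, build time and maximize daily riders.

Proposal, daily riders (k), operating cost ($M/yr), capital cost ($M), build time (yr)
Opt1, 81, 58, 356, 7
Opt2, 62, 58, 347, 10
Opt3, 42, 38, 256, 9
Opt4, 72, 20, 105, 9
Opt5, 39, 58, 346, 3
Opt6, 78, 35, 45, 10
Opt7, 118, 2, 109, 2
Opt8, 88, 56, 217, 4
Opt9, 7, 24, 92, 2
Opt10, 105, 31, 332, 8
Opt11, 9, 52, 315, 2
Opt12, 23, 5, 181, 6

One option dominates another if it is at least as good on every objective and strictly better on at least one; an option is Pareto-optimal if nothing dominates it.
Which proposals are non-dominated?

Opt1: dominated by Opt7 (daily riders 118≥81, operating cost 2≤58, capital cost 109≤356, build time 2≤7).
Opt2: dominated by Opt4 (daily riders 72≥62, operating cost 20≤58, capital cost 105≤347, build time 9≤10).
Opt3: dominated by Opt4 (daily riders 72≥42, operating cost 20≤38, capital cost 105≤256, build time 9≤9).
Opt4: not dominated.
Opt5: dominated by Opt7 (daily riders 118≥39, operating cost 2≤58, capital cost 109≤346, build time 2≤3).
Opt6: not dominated (best capital cost).
Opt7: not dominated (best daily riders).
Opt8: dominated by Opt7 (daily riders 118≥88, operating cost 2≤56, capital cost 109≤217, build time 2≤4).
Opt9: not dominated.
Opt10: dominated by Opt7 (daily riders 118≥105, operating cost 2≤31, capital cost 109≤332, build time 2≤8).
Opt11: dominated by Opt7 (daily riders 118≥9, operating cost 2≤52, capital cost 109≤315, build time 2≤2).
Opt12: dominated by Opt7 (daily riders 118≥23, operating cost 2≤5, capital cost 109≤181, build time 2≤6).

Opt4, Opt6, Opt7, Opt9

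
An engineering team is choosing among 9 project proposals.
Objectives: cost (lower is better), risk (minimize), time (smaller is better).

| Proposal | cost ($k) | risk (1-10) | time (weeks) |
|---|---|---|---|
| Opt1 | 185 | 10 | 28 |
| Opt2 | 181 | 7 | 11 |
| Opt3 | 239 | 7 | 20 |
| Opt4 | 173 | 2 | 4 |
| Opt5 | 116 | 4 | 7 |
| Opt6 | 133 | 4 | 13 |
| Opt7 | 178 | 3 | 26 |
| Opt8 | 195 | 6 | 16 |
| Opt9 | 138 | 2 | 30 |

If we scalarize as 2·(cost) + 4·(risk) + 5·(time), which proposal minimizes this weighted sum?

Opt1: 2·185 + 4·10 + 5·28 = 550
Opt2: 2·181 + 4·7 + 5·11 = 445
Opt3: 2·239 + 4·7 + 5·20 = 606
Opt4: 2·173 + 4·2 + 5·4 = 374
Opt5: 2·116 + 4·4 + 5·7 = 283
Opt6: 2·133 + 4·4 + 5·13 = 347
Opt7: 2·178 + 4·3 + 5·26 = 498
Opt8: 2·195 + 4·6 + 5·16 = 494
Opt9: 2·138 + 4·2 + 5·30 = 434
Lowest: Opt5 at 283.

Opt5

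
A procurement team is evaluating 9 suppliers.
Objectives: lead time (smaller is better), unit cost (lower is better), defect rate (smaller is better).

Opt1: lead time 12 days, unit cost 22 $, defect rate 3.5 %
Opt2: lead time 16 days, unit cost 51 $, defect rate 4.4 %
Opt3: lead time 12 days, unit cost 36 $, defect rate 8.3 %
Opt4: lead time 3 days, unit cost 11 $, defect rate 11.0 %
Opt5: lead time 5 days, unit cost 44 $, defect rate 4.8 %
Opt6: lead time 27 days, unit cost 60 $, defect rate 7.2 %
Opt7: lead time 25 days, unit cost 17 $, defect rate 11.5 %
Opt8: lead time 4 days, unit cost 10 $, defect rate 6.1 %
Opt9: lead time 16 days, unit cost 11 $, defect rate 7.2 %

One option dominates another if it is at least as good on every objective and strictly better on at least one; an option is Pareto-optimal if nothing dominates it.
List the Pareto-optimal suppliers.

Opt1: not dominated (best defect rate).
Opt2: dominated by Opt1 (lead time 12≤16, unit cost 22≤51, defect rate 3.5≤4.4).
Opt3: dominated by Opt1 (lead time 12≤12, unit cost 22≤36, defect rate 3.5≤8.3).
Opt4: not dominated (best lead time).
Opt5: not dominated.
Opt6: dominated by Opt1 (lead time 12≤27, unit cost 22≤60, defect rate 3.5≤7.2).
Opt7: dominated by Opt4 (lead time 3≤25, unit cost 11≤17, defect rate 11.0≤11.5).
Opt8: not dominated (best unit cost).
Opt9: dominated by Opt8 (lead time 4≤16, unit cost 10≤11, defect rate 6.1≤7.2).

Opt1, Opt4, Opt5, Opt8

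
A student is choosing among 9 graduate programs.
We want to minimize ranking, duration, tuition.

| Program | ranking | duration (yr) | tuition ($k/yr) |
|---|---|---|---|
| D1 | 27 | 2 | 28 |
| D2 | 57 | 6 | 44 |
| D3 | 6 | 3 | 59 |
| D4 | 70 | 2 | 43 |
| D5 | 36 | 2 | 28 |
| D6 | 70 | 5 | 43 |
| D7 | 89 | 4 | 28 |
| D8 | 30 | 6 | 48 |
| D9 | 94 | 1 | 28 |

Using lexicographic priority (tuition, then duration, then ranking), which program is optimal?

D9

First minimize tuition: best is 28, kept {D1, D5, D7, D9}.
Then minimize duration: best is 1, kept {D9}.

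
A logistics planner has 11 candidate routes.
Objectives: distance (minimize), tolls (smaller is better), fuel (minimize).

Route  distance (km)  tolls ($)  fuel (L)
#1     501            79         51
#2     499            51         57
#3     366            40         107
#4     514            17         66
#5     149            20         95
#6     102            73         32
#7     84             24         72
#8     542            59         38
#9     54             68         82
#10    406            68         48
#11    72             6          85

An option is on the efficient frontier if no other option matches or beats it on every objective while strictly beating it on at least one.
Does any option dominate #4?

#1: worse on tolls (79 vs 17).
#2: worse on tolls (51 vs 17).
#3: worse on tolls (40 vs 17).
#5: worse on tolls (20 vs 17).
#6: worse on tolls (73 vs 17).
#7: worse on tolls (24 vs 17).
#8: worse on distance (542 vs 514).
#9: worse on tolls (68 vs 17).
#10: worse on tolls (68 vs 17).
#11: worse on fuel (85 vs 66).
No option is at least as good as #4 on every objective and strictly better on one.

No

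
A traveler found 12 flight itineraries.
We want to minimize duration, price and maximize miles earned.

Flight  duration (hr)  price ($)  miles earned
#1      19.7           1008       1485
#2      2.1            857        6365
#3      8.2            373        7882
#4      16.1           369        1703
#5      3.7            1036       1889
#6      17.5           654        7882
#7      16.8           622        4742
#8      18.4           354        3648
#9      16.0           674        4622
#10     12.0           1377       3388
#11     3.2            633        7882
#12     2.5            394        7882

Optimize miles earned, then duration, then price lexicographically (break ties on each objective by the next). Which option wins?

#12

First maximize miles earned: best is 7882, kept {#3, #6, #11, #12}.
Then minimize duration: best is 2.5, kept {#12}.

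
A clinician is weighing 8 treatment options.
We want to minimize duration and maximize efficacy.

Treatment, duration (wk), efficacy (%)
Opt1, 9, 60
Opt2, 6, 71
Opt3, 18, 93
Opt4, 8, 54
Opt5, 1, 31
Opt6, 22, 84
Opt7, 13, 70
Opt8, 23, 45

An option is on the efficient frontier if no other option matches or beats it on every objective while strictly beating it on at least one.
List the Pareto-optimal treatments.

Opt1: dominated by Opt2 (duration 6≤9, efficacy 71≥60).
Opt2: not dominated.
Opt3: not dominated (best efficacy).
Opt4: dominated by Opt2 (duration 6≤8, efficacy 71≥54).
Opt5: not dominated (best duration).
Opt6: dominated by Opt3 (duration 18≤22, efficacy 93≥84).
Opt7: dominated by Opt2 (duration 6≤13, efficacy 71≥70).
Opt8: dominated by Opt1 (duration 9≤23, efficacy 60≥45).

Opt2, Opt3, Opt5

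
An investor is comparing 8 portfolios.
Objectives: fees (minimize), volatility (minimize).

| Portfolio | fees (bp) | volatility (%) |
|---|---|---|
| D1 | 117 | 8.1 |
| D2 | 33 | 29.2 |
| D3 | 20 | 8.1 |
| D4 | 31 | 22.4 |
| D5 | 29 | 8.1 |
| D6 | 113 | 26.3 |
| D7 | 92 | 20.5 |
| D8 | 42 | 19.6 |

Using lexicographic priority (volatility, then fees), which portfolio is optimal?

D3

First minimize volatility: best is 8.1, kept {D1, D3, D5}.
Then minimize fees: best is 20, kept {D3}.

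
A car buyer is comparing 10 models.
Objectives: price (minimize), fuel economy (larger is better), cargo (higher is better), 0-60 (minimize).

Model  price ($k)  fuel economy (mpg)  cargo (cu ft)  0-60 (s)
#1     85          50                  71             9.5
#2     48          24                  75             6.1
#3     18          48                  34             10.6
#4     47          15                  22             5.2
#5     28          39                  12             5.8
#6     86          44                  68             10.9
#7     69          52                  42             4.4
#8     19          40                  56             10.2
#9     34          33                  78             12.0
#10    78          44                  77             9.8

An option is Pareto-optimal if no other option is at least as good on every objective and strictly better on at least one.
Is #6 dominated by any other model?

#1 vs #6: price 85≤86, fuel economy 50≥44, cargo 71≥68, 0-60 9.5≤10.9 — #1 is at least as good on every objective and strictly better on at least one, so #1 dominates #6.

Yes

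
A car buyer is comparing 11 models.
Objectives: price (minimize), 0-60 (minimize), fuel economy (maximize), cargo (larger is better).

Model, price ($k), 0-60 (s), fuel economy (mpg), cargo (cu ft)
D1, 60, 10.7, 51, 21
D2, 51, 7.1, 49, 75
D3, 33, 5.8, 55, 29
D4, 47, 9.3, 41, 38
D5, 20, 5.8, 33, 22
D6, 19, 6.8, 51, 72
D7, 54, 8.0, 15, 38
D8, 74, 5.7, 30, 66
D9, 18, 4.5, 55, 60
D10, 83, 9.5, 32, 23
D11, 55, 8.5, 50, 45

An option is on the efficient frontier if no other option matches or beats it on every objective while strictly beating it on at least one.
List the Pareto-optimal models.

D1: dominated by D3 (price 33≤60, 0-60 5.8≤10.7, fuel economy 55≥51, cargo 29≥21).
D2: not dominated (best cargo).
D3: dominated by D9 (price 18≤33, 0-60 4.5≤5.8, fuel economy 55≥55, cargo 60≥29).
D4: dominated by D6 (price 19≤47, 0-60 6.8≤9.3, fuel economy 51≥41, cargo 72≥38).
D5: dominated by D9 (price 18≤20, 0-60 4.5≤5.8, fuel economy 55≥33, cargo 60≥22).
D6: not dominated.
D7: dominated by D2 (price 51≤54, 0-60 7.1≤8.0, fuel economy 49≥15, cargo 75≥38).
D8: not dominated.
D9: not dominated (best price).
D10: dominated by D2 (price 51≤83, 0-60 7.1≤9.5, fuel economy 49≥32, cargo 75≥23).
D11: dominated by D6 (price 19≤55, 0-60 6.8≤8.5, fuel economy 51≥50, cargo 72≥45).

D2, D6, D8, D9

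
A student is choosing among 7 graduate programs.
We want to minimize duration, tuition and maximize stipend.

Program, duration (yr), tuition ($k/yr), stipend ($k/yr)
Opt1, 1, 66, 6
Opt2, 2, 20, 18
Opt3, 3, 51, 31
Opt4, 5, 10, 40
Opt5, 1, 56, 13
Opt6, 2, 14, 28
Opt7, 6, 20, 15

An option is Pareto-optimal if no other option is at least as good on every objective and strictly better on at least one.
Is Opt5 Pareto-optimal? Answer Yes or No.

Opt1: worse on tuition (66 vs 56).
Opt2: worse on duration (2 vs 1).
Opt3: worse on duration (3 vs 1).
Opt4: worse on duration (5 vs 1).
Opt6: worse on duration (2 vs 1).
Opt7: worse on duration (6 vs 1).
No option is at least as good as Opt5 on every objective and strictly better on one.

Yes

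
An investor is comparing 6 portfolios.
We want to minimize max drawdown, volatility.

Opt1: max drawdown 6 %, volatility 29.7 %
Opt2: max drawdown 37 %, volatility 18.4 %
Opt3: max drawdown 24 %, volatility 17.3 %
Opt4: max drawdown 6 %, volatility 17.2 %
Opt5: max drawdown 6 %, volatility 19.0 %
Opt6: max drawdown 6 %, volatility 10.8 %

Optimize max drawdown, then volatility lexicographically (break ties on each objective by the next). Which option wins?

Opt6

First minimize max drawdown: best is 6, kept {Opt1, Opt4, Opt5, Opt6}.
Then minimize volatility: best is 10.8, kept {Opt6}.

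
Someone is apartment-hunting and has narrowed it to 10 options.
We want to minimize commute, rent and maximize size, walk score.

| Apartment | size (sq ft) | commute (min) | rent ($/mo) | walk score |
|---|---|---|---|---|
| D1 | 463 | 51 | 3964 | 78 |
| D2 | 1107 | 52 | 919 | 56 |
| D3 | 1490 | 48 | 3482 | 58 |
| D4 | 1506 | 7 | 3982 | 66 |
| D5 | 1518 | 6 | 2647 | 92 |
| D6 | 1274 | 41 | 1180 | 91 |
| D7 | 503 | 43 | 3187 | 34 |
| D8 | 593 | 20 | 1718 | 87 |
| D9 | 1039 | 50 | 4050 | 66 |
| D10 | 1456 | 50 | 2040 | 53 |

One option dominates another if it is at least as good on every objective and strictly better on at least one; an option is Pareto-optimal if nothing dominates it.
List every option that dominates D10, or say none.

D1: worse on size (463 vs 1456).
D2: worse on size (1107 vs 1456).
D3: worse on rent (3482 vs 2040).
D4: worse on rent (3982 vs 2040).
D5: worse on rent (2647 vs 2040).
D6: worse on size (1274 vs 1456).
D7: worse on size (503 vs 1456).
D8: worse on size (593 vs 1456).
D9: worse on size (1039 vs 1456).
No option dominates D10.

none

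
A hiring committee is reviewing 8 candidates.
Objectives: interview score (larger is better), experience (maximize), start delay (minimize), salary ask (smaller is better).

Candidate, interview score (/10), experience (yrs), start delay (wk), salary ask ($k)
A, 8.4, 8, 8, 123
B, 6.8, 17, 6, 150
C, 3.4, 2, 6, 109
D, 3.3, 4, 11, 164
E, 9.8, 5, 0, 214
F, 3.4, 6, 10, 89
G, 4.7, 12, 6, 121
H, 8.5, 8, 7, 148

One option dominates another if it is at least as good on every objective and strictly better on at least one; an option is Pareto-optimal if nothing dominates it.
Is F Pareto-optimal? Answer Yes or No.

Yes

A: worse on salary ask (123 vs 89).
B: worse on salary ask (150 vs 89).
C: worse on experience (2 vs 6).
D: worse on interview score (3.3 vs 3.4).
E: worse on experience (5 vs 6).
G: worse on salary ask (121 vs 89).
H: worse on salary ask (148 vs 89).
No option is at least as good as F on every objective and strictly better on one.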